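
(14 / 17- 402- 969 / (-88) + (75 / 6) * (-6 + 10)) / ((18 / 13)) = -735059 / 2992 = -245.67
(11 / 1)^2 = 121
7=7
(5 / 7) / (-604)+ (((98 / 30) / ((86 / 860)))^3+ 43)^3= 3538146661235708592341 / 83219724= 42515722128995.63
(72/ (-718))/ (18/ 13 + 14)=-0.01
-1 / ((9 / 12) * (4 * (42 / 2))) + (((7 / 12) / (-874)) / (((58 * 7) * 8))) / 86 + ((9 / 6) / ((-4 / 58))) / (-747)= 9660676849 / 729468423936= 0.01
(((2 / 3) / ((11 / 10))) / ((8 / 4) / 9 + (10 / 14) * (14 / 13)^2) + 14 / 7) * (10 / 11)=226480 / 96679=2.34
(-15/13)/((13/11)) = -165/169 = -0.98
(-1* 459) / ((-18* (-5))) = -51 / 10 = -5.10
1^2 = 1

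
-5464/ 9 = -607.11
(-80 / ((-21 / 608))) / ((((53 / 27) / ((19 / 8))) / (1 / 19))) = 54720 / 371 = 147.49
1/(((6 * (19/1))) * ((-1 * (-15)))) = 1/1710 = 0.00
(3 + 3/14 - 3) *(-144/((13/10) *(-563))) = 2160/51233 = 0.04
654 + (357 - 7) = 1004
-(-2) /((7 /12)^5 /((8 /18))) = 221184 /16807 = 13.16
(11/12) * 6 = 11/2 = 5.50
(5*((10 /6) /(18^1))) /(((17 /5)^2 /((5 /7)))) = 3125 /109242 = 0.03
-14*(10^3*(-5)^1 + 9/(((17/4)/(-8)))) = 1194032/17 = 70237.18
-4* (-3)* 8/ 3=32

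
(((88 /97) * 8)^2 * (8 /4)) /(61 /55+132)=0.79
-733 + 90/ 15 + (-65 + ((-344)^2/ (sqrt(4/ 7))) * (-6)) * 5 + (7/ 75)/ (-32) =-1775040 * sqrt(7) - 2524807/ 2400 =-4697366.41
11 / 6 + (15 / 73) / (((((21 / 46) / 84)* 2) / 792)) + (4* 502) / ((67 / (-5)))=435026201 / 29346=14824.04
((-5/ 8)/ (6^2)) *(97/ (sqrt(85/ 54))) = -97 *sqrt(510)/ 1632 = -1.34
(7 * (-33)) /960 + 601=192243 /320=600.76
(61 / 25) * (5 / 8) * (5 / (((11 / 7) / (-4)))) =-427 / 22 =-19.41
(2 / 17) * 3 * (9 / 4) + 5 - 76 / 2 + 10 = -755 / 34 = -22.21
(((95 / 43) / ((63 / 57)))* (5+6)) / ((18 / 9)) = 19855 / 1806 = 10.99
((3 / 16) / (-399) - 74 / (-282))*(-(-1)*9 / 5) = 47157 / 100016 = 0.47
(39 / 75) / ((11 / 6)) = 78 / 275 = 0.28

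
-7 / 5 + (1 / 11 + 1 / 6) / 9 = -4073 / 2970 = -1.37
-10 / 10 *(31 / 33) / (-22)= 31 / 726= 0.04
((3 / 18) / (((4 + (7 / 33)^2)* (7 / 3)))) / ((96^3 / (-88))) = -1331 / 757800960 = -0.00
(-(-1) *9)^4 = 6561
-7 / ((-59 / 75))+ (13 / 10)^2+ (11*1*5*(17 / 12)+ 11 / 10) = 396502 / 4425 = 89.60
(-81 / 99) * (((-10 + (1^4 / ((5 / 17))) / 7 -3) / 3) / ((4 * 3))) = 219 / 770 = 0.28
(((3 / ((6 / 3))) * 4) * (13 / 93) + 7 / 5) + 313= 48862 / 155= 315.24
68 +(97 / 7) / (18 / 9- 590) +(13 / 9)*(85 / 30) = 2669725 / 37044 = 72.07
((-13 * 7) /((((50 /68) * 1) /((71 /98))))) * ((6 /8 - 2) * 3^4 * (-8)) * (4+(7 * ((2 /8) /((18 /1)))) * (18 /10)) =-303217.37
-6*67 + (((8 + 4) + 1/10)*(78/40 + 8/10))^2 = 1128361/1600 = 705.23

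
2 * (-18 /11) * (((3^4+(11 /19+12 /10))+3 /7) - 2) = -1944108 /7315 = -265.77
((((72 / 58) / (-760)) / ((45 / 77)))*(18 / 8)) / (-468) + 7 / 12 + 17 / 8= 46559731 / 17191200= 2.71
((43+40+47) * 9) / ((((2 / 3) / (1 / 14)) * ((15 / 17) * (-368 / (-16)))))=1989 / 322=6.18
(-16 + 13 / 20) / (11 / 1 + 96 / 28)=-2149 / 2020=-1.06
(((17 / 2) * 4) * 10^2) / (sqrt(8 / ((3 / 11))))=850 * sqrt(66) / 11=627.77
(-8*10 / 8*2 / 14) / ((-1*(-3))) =-10 / 21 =-0.48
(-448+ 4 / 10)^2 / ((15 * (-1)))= -1669548 / 125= -13356.38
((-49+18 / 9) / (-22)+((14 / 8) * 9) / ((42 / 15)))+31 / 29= 22535 / 2552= 8.83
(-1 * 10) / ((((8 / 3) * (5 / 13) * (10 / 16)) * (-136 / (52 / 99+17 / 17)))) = 1963 / 11220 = 0.17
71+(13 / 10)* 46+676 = 4034 / 5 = 806.80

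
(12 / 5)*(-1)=-12 / 5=-2.40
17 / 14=1.21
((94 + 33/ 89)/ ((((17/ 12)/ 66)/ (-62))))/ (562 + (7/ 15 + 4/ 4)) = -1546591860/ 3196969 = -483.77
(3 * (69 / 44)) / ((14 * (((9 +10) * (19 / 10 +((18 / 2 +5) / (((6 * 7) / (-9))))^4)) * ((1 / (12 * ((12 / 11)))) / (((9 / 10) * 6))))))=201204 / 13341097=0.02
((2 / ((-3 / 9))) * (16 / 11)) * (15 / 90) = -16 / 11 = -1.45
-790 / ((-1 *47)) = 790 / 47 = 16.81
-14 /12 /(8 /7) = -49 /48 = -1.02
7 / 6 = 1.17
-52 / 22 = -26 / 11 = -2.36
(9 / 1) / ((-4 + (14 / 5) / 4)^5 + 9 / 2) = -100000 / 4298377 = -0.02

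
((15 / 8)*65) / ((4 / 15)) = 14625 / 32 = 457.03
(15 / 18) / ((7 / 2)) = 5 / 21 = 0.24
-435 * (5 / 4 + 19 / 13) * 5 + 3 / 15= -1533323 / 260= -5897.40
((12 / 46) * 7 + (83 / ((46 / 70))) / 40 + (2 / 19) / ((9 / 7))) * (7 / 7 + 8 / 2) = 796915 / 31464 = 25.33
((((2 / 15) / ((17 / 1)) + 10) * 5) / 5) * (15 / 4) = 638 / 17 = 37.53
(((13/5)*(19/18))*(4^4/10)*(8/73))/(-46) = -63232/377775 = -0.17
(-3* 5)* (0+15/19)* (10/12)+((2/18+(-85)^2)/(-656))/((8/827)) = -12568409/10944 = -1148.43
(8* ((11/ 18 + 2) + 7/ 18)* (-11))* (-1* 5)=1320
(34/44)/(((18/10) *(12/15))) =425/792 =0.54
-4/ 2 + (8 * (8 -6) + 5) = 19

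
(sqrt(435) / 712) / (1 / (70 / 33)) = 35 * sqrt(435) / 11748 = 0.06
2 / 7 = 0.29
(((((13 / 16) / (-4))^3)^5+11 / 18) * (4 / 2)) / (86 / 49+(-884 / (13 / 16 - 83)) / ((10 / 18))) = 2193583326713803309624607201041325 / 37897421139074856971907435312709632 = 0.06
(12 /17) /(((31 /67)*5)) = 804 /2635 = 0.31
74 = 74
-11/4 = -2.75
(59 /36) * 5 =8.19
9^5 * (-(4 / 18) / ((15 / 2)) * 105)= -183708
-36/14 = -18/7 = -2.57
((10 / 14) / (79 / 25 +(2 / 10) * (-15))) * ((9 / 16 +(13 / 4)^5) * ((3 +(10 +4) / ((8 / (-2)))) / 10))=-9296725 / 114688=-81.06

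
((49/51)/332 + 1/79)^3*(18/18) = 0.00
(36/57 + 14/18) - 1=70/171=0.41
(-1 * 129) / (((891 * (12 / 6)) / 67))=-2881 / 594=-4.85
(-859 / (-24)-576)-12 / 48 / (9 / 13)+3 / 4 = -539.82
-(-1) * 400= 400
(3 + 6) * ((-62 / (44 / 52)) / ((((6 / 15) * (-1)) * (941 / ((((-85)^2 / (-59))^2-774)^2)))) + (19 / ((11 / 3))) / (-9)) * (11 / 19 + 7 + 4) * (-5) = -4444665028275521677800 / 216646297319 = -20515767328.03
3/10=0.30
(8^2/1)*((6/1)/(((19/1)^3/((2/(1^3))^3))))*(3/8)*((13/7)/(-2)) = -7488/48013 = -0.16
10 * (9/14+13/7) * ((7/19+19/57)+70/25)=4990/57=87.54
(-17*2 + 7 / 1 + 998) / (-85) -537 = -46616 / 85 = -548.42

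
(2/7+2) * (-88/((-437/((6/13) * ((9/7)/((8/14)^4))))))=14553/5681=2.56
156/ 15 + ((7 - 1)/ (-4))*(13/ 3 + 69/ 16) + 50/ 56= -1877/ 1120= -1.68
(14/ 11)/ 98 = 1/ 77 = 0.01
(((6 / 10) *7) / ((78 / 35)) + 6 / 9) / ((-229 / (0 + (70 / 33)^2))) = -487550 / 9725859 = -0.05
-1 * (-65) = 65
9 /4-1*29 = -107 /4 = -26.75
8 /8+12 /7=2.71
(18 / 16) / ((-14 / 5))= -45 / 112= -0.40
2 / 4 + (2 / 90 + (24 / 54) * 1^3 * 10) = 149 / 30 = 4.97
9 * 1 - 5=4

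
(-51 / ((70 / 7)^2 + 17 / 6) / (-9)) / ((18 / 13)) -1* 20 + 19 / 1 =-5332 / 5553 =-0.96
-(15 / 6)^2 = -25 / 4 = -6.25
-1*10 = -10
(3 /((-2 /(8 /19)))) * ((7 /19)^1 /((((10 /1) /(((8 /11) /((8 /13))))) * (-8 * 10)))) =273 /794200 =0.00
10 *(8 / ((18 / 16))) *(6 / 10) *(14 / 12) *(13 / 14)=416 / 9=46.22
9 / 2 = 4.50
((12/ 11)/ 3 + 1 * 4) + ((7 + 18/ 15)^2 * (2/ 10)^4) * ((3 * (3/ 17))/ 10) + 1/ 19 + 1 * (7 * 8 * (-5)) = -152988869289/ 555156250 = -275.58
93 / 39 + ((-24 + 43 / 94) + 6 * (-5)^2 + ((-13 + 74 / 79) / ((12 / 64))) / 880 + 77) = 3277646299 / 15928770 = 205.77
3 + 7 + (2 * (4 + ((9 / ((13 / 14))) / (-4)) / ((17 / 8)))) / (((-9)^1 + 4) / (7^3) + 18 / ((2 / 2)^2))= 14067042 / 1363349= 10.32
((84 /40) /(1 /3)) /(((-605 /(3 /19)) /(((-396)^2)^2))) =-19205569152 /475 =-40432777.16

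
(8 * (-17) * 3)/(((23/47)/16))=-306816/23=-13339.83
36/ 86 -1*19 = -799/ 43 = -18.58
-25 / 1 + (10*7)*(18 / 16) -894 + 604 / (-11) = -39387 / 44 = -895.16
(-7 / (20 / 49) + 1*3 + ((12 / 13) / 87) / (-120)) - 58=-326407 / 4524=-72.15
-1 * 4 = -4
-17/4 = -4.25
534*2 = 1068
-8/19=-0.42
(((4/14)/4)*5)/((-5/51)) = -51/14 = -3.64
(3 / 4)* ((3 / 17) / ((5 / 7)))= 63 / 340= 0.19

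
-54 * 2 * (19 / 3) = -684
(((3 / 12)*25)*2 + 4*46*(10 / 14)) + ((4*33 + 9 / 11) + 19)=45545 / 154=295.75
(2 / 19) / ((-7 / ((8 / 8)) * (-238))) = 1 / 15827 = 0.00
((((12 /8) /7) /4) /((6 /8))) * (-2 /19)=-1 /133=-0.01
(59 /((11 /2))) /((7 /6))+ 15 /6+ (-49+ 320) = 43535 /154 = 282.69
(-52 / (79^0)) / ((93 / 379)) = -19708 / 93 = -211.91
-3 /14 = -0.21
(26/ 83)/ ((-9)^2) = 26/ 6723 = 0.00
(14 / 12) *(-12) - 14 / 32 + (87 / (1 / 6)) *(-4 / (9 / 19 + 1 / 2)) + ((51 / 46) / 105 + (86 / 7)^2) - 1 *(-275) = -5780884481 / 3335920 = -1732.92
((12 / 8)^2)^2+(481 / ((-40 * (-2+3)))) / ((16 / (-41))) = 22961 / 640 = 35.88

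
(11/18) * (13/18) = 143/324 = 0.44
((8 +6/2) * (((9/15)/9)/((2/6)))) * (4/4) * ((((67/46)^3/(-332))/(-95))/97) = 3308393/1488939058400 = 0.00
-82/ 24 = -41/ 12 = -3.42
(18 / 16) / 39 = 3 / 104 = 0.03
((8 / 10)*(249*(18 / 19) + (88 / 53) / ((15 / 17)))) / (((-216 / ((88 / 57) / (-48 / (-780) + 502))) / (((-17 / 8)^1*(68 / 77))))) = 13493693798 / 2655202834305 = 0.01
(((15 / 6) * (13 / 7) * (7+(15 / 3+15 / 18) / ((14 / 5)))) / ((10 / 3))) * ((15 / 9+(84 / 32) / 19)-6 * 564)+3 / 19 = -2185404113 / 51072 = -42790.65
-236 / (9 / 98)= -23128 / 9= -2569.78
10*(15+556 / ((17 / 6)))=35910 / 17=2112.35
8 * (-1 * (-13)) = 104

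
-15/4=-3.75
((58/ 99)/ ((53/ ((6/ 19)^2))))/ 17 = 232/ 3577871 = 0.00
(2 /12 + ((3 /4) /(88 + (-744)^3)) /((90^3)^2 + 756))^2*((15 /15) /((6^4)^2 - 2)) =2365497615665659291321302720952497683329 /143032424840591783943481892757267773392562651136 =0.00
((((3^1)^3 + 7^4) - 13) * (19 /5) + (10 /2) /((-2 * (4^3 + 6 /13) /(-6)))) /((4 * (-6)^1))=-2563507 /6704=-382.38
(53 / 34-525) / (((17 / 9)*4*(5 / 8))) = -160173 / 1445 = -110.85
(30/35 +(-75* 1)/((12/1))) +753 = 747.61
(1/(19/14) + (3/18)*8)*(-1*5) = -590/57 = -10.35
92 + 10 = 102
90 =90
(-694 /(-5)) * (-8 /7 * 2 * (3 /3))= -11104 /35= -317.26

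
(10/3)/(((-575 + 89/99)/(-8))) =660/14209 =0.05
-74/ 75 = -0.99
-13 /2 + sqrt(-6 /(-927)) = -13 /2 + sqrt(618) /309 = -6.42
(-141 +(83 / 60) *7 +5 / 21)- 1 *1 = -18491 / 140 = -132.08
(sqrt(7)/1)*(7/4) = 7*sqrt(7)/4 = 4.63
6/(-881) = -6/881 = -0.01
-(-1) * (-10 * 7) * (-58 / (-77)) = -580 / 11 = -52.73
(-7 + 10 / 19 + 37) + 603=12037 / 19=633.53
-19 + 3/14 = -263/14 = -18.79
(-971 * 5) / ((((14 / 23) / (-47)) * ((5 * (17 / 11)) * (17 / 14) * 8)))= 11546161 / 2312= 4994.01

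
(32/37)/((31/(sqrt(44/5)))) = 64 * sqrt(55)/5735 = 0.08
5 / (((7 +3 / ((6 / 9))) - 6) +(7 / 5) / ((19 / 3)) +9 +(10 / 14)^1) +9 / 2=4.82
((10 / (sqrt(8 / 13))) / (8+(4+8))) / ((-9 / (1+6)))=-7 * sqrt(26) / 72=-0.50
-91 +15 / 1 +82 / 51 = -3794 / 51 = -74.39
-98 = -98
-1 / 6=-0.17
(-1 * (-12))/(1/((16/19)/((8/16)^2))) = 40.42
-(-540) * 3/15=108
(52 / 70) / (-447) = -26 / 15645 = -0.00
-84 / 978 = -14 / 163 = -0.09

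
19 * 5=95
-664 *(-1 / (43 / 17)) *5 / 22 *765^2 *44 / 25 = 2642407920 / 43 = 61451346.98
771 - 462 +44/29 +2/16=72069/232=310.64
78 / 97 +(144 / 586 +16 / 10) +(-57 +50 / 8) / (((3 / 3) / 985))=-28413099043 / 568420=-49986.10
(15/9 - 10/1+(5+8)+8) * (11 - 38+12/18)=-3002/9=-333.56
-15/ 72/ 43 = -5/ 1032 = -0.00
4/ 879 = 0.00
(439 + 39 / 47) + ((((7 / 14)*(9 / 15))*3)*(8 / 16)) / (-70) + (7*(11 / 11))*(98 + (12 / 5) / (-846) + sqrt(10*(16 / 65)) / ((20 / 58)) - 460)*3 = -7066.69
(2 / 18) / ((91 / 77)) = 11 / 117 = 0.09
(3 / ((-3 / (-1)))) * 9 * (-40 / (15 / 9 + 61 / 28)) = -93.62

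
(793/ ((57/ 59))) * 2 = 93574/ 57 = 1641.65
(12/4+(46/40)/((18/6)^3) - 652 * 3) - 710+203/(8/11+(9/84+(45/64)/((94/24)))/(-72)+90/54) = -2578.02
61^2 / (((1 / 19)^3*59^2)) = 25522339 / 3481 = 7331.90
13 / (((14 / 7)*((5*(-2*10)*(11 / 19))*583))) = -247 / 1282600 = -0.00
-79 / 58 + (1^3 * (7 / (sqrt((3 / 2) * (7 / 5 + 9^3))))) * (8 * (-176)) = -448 * sqrt(27390) / 249 - 79 / 58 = -299.13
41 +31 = 72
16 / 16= 1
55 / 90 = 11 / 18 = 0.61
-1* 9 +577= 568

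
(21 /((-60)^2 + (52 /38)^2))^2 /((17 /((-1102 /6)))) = -10555610037 /28742200494992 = -0.00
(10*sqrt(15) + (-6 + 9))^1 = 3 + 10*sqrt(15) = 41.73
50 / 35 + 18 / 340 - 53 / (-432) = 412343 / 257040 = 1.60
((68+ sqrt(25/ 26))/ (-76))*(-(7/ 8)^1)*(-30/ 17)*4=-105/ 19- 525*sqrt(26)/ 33592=-5.61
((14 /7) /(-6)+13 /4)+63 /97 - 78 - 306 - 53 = -504517 /1164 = -433.43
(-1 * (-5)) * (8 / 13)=40 / 13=3.08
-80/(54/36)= -160/3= -53.33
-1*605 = -605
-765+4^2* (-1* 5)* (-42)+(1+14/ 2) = 2603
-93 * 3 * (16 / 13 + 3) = -15345 / 13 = -1180.38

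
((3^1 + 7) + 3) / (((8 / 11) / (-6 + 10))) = 143 / 2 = 71.50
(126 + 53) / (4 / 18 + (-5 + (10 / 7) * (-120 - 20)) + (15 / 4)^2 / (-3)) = -25776 / 30163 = -0.85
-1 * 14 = -14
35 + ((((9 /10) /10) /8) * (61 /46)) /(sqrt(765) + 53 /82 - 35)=199749518683 /5707330400 - 307623 * sqrt(85) /2853665200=35.00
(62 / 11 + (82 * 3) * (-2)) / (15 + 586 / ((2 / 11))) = -0.15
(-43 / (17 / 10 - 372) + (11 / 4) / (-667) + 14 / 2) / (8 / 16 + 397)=203663 / 11383022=0.02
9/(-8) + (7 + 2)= 63/8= 7.88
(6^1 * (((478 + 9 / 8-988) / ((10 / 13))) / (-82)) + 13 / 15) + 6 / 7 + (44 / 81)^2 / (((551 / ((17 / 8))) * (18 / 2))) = 7489556418629 / 149405307408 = 50.13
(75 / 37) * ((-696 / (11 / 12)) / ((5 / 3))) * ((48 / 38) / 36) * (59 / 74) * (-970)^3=6746040732960000 / 286121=23577579880.40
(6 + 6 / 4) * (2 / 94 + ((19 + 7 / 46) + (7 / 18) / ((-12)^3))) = 3223347445 / 22415616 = 143.80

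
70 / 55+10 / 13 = 292 / 143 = 2.04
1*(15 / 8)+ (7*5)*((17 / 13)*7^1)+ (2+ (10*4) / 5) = 332.26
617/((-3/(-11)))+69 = 6994/3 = 2331.33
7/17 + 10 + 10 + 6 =449/17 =26.41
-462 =-462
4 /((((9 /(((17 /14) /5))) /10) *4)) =17 /63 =0.27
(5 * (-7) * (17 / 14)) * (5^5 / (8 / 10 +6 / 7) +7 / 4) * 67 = -1246937335 / 232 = -5374729.89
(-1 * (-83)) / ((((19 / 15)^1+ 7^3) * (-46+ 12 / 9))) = -3735 / 691976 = -0.01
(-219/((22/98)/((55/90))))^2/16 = 22213.42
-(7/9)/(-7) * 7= 7/9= 0.78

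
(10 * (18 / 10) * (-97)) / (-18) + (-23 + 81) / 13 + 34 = 1761 / 13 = 135.46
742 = 742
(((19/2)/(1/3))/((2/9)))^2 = 263169/16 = 16448.06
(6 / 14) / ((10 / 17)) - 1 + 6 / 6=51 / 70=0.73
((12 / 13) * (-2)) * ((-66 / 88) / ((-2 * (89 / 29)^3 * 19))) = -219501 / 174127343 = -0.00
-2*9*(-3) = 54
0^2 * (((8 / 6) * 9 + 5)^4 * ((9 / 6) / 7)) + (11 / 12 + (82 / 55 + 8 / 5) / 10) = 809 / 660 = 1.23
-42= -42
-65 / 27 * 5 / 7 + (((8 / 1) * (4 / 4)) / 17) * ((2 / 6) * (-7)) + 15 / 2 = 30089 / 6426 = 4.68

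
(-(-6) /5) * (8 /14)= 24 /35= 0.69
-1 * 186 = -186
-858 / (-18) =143 / 3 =47.67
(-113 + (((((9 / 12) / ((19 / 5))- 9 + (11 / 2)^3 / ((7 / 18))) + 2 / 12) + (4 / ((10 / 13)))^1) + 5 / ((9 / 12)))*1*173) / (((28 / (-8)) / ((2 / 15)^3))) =-50.43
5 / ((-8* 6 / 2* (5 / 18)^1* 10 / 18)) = -27 / 20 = -1.35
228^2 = 51984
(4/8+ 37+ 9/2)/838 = 21/419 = 0.05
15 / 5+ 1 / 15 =46 / 15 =3.07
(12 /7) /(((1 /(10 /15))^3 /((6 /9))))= 64 /189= 0.34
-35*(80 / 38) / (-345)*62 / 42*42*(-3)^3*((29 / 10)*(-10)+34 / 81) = 40188400 / 3933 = 10218.26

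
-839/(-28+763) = -839/735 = -1.14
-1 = -1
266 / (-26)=-133 / 13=-10.23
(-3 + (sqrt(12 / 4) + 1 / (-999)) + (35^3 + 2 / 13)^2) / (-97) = -310358450502209 / 16376607 - sqrt(3) / 97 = -18951328.00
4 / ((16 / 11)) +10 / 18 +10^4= 360119 / 36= 10003.31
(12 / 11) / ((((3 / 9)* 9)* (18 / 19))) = 38 / 99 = 0.38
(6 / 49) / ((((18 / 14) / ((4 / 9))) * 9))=0.00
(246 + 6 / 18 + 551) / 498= 1.60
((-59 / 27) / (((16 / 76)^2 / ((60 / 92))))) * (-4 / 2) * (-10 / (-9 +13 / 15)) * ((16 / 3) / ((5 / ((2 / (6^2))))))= 532475 / 113643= 4.69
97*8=776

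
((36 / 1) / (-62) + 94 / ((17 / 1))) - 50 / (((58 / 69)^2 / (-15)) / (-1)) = -936505969 / 886414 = -1056.51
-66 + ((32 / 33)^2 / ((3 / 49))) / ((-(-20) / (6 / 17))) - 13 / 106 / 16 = -65.74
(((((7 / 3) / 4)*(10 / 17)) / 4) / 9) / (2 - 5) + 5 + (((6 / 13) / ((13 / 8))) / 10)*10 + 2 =13554781 / 1861704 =7.28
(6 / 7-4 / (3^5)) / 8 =715 / 6804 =0.11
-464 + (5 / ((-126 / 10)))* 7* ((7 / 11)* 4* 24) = -20912 / 33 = -633.70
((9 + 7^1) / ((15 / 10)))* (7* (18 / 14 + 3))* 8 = 2560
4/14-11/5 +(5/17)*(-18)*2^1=-7439/595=-12.50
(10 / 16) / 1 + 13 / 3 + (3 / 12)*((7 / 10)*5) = 35 / 6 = 5.83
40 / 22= 20 / 11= 1.82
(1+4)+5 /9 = 50 /9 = 5.56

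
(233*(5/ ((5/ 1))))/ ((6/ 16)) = 1864/ 3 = 621.33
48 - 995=-947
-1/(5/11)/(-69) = 11/345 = 0.03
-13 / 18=-0.72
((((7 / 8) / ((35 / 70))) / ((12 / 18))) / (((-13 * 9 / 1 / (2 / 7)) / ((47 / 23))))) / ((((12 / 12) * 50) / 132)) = -517 / 14950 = -0.03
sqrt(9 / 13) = 3 * sqrt(13) / 13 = 0.83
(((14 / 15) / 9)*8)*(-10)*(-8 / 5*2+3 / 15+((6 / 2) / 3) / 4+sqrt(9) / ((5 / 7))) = -1624 / 135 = -12.03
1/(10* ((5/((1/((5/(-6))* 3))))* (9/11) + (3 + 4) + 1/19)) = -209/6635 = -0.03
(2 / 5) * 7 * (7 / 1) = 98 / 5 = 19.60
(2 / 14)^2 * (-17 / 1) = -17 / 49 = -0.35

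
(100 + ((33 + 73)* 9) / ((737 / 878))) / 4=227828 / 737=309.13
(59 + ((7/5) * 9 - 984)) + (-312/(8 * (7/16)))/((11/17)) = -404314/385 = -1050.17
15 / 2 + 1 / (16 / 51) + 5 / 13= 11.07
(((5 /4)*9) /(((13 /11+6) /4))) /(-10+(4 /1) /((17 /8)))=-2805 /3634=-0.77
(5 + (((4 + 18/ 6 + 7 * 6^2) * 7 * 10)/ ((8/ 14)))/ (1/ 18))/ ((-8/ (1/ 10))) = -28555/ 4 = -7138.75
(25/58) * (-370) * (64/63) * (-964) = 285344000/1827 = 156181.72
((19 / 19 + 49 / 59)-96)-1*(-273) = 10551 / 59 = 178.83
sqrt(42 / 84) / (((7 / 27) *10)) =27 *sqrt(2) / 140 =0.27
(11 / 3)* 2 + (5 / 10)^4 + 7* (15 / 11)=8945 / 528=16.94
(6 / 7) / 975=2 / 2275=0.00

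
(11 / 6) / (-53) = -11 / 318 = -0.03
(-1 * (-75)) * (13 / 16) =60.94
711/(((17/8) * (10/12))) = 401.51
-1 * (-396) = 396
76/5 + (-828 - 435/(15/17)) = -6529/5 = -1305.80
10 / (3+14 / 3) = 30 / 23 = 1.30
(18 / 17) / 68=9 / 578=0.02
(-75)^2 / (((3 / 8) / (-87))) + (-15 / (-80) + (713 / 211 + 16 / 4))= -4405654455 / 3376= -1304992.43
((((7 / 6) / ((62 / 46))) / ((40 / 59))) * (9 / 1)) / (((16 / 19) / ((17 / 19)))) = 12.21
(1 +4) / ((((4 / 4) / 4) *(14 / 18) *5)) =36 / 7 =5.14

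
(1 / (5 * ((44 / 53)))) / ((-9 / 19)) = -1007 / 1980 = -0.51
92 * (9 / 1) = 828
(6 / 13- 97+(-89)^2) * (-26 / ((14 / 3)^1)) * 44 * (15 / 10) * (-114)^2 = -261741571344 / 7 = -37391653049.14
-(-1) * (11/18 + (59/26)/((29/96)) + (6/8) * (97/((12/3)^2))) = 2751299/217152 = 12.67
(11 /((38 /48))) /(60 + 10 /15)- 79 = -78.77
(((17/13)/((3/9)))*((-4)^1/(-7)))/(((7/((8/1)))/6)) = 9792/637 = 15.37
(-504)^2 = 254016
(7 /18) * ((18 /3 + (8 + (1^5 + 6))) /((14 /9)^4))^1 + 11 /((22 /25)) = 21787 /1568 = 13.89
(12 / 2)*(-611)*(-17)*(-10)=-623220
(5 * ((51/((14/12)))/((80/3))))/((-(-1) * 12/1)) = 153/224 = 0.68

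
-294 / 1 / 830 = -147 / 415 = -0.35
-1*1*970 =-970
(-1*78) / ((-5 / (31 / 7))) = 2418 / 35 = 69.09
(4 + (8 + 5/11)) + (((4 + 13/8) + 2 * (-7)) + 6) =887/88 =10.08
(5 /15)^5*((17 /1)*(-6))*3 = -34 /27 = -1.26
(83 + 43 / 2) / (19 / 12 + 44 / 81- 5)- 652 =-33730 / 49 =-688.37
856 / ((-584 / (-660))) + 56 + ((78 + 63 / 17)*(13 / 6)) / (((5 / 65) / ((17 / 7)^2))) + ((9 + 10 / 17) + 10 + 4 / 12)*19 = 14975.37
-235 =-235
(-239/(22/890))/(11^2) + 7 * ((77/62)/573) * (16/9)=-16996915513/212782977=-79.88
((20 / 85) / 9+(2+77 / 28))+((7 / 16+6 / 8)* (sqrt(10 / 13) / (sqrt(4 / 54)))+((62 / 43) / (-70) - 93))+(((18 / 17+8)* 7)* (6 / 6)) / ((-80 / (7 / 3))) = -165963893 / 1842120+57* sqrt(195) / 208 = -86.27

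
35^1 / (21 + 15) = 35 / 36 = 0.97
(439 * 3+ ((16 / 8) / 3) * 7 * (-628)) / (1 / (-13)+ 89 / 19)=-1195727 / 3414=-350.24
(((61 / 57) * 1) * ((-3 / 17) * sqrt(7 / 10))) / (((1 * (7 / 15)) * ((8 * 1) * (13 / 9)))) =-0.03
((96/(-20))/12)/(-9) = 2/45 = 0.04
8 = 8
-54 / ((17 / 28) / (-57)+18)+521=14872247 / 28711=518.00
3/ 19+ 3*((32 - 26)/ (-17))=-291/ 323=-0.90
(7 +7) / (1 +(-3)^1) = -7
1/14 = 0.07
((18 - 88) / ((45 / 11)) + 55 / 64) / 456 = -9361 / 262656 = -0.04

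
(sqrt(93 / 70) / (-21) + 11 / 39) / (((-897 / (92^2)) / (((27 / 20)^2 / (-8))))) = 20493 / 33800 - 1863 * sqrt(6510) / 1274000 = 0.49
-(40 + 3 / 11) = -443 / 11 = -40.27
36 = 36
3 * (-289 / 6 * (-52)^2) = -390728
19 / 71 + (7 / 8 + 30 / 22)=15659 / 6248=2.51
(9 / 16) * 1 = 9 / 16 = 0.56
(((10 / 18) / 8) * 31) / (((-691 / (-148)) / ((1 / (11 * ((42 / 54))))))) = 5735 / 106414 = 0.05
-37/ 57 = -0.65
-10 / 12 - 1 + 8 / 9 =-17 / 18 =-0.94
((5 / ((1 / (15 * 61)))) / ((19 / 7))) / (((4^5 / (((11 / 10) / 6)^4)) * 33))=568337 / 10085990400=0.00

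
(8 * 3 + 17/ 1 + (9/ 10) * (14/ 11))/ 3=2318/ 165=14.05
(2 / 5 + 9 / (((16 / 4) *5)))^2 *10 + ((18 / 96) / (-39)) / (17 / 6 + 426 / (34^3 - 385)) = 415789453 / 57562180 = 7.22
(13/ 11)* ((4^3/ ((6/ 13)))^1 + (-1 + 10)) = 5759/ 33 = 174.52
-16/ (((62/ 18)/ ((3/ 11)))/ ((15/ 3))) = -2160/ 341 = -6.33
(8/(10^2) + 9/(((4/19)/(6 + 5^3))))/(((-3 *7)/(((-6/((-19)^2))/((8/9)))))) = 5040297/1010800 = 4.99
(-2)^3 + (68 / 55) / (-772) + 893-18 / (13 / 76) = 107604034 / 137995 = 779.77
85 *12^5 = 21150720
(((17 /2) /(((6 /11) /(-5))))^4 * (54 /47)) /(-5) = -152853870125 /18048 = -8469296.88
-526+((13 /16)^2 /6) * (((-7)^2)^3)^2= 2339176729033 /1536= 1522901516.30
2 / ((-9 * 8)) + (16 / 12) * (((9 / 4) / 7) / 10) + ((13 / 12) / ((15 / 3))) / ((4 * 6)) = 27 / 1120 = 0.02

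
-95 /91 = -1.04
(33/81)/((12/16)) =44/81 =0.54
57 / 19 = 3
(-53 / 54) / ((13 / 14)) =-371 / 351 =-1.06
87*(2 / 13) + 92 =105.38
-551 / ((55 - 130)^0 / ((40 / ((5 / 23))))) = -101384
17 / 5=3.40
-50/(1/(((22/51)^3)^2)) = -5668995200/17596287801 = -0.32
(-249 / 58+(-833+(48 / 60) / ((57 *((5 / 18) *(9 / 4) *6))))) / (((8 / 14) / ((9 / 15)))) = -1453241279 / 1653000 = -879.15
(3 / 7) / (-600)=-1 / 1400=-0.00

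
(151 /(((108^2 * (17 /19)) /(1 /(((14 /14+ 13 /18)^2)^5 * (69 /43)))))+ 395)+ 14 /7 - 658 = -83643873726719608227 /320474660209493191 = -261.00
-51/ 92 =-0.55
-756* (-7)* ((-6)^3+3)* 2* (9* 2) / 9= -4508784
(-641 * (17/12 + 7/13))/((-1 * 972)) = 195505/151632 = 1.29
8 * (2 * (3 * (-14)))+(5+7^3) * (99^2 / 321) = 1065012 / 107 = 9953.38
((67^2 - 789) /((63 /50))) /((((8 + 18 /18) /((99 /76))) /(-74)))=-31451.55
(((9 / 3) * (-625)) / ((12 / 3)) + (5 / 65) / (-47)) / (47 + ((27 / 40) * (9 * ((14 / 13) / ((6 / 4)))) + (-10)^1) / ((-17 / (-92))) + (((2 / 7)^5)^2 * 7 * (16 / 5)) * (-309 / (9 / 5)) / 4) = -11788716920619765 / 414520972504396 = -28.44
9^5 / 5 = 59049 / 5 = 11809.80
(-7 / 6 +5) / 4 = 23 / 24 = 0.96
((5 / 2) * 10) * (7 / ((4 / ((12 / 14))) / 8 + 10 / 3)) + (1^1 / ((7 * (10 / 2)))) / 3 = 220547 / 4935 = 44.69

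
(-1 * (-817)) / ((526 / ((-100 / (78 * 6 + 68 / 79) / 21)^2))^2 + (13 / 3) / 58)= 3460666009248750 / 110144253767879751045327229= 0.00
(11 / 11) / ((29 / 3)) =3 / 29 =0.10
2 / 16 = 1 / 8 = 0.12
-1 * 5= -5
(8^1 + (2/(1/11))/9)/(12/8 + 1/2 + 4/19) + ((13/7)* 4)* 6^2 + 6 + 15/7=7568/27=280.30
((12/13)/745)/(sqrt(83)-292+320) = 336/6789185-12 *sqrt(83)/6789185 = 0.00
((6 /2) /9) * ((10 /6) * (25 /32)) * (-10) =-625 /144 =-4.34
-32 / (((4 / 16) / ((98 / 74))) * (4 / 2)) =-3136 / 37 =-84.76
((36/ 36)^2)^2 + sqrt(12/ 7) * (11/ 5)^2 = 1 + 242 * sqrt(21)/ 175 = 7.34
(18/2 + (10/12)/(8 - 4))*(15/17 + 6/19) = 1677/152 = 11.03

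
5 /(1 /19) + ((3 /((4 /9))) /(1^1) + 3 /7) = 2861 /28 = 102.18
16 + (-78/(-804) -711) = -694.90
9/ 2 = 4.50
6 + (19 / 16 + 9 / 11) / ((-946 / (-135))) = 1046631 / 166496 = 6.29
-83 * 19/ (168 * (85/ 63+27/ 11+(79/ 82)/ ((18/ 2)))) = -2133681/ 888940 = -2.40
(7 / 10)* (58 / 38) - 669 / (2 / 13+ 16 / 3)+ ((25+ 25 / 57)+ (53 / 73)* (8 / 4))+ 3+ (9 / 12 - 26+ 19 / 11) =-11213722057 / 97949940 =-114.48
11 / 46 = 0.24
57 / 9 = 19 / 3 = 6.33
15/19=0.79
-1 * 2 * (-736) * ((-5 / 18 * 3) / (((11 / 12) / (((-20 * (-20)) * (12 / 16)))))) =-4416000 / 11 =-401454.55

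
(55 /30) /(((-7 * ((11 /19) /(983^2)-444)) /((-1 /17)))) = -201954401 /5820252391002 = -0.00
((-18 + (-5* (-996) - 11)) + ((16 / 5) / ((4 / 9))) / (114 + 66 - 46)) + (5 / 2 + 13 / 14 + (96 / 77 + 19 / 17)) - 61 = 4895.85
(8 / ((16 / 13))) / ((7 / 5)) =4.64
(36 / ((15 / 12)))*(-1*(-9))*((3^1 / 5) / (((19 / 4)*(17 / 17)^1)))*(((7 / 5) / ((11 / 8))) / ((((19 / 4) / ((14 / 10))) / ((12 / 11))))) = 292626432 / 27300625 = 10.72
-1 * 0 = 0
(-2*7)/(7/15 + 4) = -210/67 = -3.13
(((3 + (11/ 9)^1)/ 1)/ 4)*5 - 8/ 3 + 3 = 101/ 18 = 5.61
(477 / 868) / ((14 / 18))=0.71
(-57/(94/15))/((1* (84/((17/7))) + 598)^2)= -13005/572155816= -0.00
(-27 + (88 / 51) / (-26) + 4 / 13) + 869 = 842.24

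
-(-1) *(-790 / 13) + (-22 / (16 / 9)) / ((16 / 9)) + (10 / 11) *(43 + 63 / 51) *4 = 28977659 / 311168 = 93.13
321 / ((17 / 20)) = 6420 / 17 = 377.65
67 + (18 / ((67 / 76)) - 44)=43.42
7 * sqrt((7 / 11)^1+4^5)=119 * sqrt(429) / 11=224.07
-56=-56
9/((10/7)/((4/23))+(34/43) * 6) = 5418/7801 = 0.69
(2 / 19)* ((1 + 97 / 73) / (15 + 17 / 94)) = 31960 / 1979249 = 0.02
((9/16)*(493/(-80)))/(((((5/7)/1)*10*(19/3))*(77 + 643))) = -0.00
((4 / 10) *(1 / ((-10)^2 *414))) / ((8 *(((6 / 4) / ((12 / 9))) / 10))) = 1 / 93150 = 0.00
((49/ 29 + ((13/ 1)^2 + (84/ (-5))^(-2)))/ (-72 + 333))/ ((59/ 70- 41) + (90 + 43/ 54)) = 174639625/ 13522391904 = 0.01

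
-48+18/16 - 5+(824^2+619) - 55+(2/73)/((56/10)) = 2777747475/4088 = 679488.13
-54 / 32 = -27 / 16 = -1.69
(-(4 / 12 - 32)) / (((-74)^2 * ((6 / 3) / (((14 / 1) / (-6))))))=-665 / 98568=-0.01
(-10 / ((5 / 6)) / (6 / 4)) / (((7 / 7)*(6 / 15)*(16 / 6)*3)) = -2.50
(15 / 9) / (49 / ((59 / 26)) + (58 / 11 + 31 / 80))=259600 / 4244997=0.06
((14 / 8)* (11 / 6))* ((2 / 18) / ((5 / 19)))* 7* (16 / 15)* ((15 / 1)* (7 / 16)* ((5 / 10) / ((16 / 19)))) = 1362053 / 34560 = 39.41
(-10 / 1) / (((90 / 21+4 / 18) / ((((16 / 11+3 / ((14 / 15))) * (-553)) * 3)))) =53676945 / 3124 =17182.12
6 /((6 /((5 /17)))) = 5 /17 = 0.29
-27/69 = -9/23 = -0.39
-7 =-7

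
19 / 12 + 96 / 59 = 2273 / 708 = 3.21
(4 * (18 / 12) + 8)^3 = 2744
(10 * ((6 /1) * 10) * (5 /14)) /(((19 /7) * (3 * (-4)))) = -125 /19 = -6.58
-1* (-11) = 11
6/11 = 0.55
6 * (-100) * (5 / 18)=-500 / 3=-166.67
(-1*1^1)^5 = -1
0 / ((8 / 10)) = 0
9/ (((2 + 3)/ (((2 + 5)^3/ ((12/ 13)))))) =13377/ 20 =668.85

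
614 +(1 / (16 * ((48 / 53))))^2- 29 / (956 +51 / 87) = 3348679579687 / 5454102528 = 613.97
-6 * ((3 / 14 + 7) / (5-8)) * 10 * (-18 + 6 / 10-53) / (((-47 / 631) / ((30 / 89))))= 1345998720 / 29281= 45968.33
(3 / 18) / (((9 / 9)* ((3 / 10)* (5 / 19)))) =19 / 9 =2.11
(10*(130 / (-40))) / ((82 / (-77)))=5005 / 164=30.52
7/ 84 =0.08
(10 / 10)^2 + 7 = 8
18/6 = 3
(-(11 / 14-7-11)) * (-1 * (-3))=723 / 14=51.64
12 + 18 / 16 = 105 / 8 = 13.12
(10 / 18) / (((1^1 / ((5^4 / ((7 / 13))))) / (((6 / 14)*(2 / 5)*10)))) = 1105.44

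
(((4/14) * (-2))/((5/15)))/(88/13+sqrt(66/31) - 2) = -149916/378035+1014 * sqrt(2046)/378035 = -0.28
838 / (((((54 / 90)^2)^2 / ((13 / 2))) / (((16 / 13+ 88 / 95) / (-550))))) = -164.84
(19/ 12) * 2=19/ 6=3.17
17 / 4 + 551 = 2221 / 4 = 555.25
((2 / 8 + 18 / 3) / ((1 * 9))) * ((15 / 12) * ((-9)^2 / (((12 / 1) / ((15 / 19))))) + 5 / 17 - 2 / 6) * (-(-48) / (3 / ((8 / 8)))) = 2566675 / 34884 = 73.58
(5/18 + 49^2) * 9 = 43223/2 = 21611.50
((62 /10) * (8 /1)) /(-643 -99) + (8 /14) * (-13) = -13904 /1855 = -7.50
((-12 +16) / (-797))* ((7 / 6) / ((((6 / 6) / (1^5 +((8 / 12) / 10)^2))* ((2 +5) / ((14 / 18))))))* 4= -12656 / 4841775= -0.00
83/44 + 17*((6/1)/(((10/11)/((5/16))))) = 6503/176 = 36.95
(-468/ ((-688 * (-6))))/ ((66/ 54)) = -0.09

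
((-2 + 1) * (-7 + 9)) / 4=-1 / 2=-0.50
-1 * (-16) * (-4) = -64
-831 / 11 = -75.55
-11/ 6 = -1.83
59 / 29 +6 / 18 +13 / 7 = 2573 / 609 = 4.22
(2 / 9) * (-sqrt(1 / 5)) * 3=-2 * sqrt(5) / 15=-0.30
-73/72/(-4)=73/288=0.25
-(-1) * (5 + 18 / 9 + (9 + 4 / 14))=114 / 7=16.29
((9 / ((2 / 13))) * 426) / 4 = 24921 / 4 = 6230.25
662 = 662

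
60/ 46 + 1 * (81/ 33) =951/ 253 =3.76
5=5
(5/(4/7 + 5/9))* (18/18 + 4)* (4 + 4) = 12600/71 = 177.46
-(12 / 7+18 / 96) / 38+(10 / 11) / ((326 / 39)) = 448011 / 7631008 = 0.06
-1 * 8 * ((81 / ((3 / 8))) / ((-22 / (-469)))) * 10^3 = -405216000 / 11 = -36837818.18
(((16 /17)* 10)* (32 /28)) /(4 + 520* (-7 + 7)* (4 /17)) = 320 /119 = 2.69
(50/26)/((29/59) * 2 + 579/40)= 59000/474253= 0.12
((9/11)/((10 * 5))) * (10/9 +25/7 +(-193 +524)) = 10574/1925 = 5.49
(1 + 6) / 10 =7 / 10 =0.70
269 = 269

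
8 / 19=0.42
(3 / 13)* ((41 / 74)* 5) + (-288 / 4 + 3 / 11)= -752253 / 10582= -71.09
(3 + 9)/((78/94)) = 188/13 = 14.46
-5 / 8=-0.62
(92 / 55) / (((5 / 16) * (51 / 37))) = 54464 / 14025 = 3.88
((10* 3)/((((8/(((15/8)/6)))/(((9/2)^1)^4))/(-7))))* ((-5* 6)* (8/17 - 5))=-3978426375/8704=-457080.24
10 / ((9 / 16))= 160 / 9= 17.78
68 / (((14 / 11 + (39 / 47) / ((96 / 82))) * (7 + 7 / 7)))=70312 / 16391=4.29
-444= -444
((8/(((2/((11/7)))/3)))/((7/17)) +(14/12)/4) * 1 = 46.09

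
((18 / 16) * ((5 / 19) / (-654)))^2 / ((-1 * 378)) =-25 / 46115768832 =-0.00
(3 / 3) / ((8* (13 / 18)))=9 / 52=0.17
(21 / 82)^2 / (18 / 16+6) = 294 / 31939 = 0.01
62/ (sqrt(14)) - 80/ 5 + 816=31 *sqrt(14)/ 7 + 800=816.57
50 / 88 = 25 / 44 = 0.57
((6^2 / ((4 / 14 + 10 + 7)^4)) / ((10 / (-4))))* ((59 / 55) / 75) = -3399816 / 1473717306875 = -0.00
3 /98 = 0.03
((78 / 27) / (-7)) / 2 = -13 / 63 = -0.21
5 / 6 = 0.83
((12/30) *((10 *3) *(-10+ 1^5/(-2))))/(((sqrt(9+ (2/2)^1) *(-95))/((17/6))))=357 *sqrt(10)/950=1.19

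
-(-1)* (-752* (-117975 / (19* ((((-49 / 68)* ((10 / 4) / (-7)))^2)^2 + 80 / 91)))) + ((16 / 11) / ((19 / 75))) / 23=46583716604212701040 / 8814345344739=5284988.82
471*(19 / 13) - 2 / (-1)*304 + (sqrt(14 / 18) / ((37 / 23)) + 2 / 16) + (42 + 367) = 23*sqrt(7) / 111 + 177373 / 104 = 1706.06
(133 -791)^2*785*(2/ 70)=9710764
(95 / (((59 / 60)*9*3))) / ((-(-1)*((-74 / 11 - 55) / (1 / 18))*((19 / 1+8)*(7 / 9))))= -10450 / 68143761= -0.00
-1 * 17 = -17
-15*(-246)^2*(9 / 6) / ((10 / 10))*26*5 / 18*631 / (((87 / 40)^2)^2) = -1765023104000000 / 6365529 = -277278306.96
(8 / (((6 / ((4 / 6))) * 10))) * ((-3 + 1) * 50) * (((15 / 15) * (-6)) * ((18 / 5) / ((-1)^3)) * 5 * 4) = -3840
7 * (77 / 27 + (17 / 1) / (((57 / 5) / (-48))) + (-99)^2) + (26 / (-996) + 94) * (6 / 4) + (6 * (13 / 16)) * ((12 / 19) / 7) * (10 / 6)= 68267.60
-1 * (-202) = 202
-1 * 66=-66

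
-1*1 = -1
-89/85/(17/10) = -178/289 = -0.62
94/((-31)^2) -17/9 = -15491/8649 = -1.79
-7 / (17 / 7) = -49 / 17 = -2.88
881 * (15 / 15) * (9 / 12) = 2643 / 4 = 660.75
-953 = -953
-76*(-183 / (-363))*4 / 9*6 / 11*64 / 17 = -2373632 / 67881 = -34.97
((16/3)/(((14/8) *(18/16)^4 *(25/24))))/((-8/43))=-11272192/1148175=-9.82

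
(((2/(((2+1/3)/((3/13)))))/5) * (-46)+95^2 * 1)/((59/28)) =16422188/3835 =4282.19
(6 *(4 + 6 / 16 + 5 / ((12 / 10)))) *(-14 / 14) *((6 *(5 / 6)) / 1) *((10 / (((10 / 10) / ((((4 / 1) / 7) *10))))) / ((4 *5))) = -5125 / 7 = -732.14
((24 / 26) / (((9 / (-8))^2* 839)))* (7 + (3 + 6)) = 4096 / 294489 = 0.01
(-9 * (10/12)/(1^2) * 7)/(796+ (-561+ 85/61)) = -183/824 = -0.22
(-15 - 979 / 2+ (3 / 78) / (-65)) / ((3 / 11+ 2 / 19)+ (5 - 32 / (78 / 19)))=267291981 / 1280500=208.74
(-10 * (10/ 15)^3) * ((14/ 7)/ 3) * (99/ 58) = -880/ 261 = -3.37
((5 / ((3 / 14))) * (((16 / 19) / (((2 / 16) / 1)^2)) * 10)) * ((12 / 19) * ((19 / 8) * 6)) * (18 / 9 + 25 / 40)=5644800 / 19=297094.74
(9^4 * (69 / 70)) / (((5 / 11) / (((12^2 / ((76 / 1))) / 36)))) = 4979799 / 6650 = 748.84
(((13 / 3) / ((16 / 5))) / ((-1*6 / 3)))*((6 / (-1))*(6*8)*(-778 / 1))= -151710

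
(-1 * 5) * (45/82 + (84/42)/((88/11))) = -655/164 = -3.99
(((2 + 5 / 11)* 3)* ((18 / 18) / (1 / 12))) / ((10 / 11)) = 486 / 5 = 97.20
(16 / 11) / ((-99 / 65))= -1040 / 1089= -0.96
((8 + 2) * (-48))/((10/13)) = -624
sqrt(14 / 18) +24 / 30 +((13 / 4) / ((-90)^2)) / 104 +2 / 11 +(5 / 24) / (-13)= sqrt(7) / 3 +35797823 / 37065600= 1.85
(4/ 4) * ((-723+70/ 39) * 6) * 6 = -337524/ 13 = -25963.38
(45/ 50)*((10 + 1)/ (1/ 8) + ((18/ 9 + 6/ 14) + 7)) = 3069/ 35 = 87.69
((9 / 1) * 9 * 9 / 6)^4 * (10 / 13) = 17433922005 / 104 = 167633865.43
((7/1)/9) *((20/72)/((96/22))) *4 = 385/1944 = 0.20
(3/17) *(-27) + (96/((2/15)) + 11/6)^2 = 318875621/612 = 521038.60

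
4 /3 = 1.33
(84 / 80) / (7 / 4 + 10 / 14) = 49 / 115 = 0.43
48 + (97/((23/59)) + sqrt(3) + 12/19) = sqrt(3) + 129989/437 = 299.19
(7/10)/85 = 0.01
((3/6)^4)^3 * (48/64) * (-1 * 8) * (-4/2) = 3/1024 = 0.00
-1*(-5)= 5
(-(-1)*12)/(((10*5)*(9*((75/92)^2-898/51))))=-287776/182844925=-0.00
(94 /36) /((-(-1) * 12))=47 /216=0.22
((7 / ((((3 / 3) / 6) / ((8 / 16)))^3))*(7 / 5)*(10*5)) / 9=1470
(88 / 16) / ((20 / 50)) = 55 / 4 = 13.75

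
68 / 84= 17 / 21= 0.81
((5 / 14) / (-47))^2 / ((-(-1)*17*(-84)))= -25 / 618272592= -0.00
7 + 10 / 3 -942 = -2795 / 3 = -931.67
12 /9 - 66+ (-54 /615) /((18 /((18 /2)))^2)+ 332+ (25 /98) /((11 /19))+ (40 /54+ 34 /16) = 270.62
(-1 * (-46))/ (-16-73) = -46/ 89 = -0.52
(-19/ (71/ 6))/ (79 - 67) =-19/ 142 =-0.13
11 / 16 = 0.69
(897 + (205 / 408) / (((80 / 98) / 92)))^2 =605531429281 / 665856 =909402.98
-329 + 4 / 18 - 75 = -3634 / 9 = -403.78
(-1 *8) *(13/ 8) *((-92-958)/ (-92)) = -6825/ 46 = -148.37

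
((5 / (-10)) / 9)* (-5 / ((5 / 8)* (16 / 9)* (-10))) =-1 / 40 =-0.02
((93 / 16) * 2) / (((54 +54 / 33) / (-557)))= -116.38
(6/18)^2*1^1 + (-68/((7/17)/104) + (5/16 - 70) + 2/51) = -295499941/17136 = -17244.39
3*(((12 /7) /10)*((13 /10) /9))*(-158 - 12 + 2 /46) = -50817 /4025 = -12.63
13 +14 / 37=495 / 37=13.38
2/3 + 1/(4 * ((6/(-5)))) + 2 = 59/24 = 2.46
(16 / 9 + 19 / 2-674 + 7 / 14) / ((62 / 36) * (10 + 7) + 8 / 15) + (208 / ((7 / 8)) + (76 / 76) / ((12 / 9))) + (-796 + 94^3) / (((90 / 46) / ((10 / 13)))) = 956467481633 / 2929836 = 326457.69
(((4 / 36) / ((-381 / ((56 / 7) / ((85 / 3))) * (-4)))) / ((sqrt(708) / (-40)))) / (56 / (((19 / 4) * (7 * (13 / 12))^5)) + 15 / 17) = -135504122936 * sqrt(177) / 51428588152906143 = -0.00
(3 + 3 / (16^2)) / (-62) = -771 / 15872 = -0.05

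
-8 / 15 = -0.53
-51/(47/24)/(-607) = 0.04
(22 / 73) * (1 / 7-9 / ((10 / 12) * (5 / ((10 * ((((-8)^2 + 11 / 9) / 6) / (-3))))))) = 181126 / 7665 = 23.63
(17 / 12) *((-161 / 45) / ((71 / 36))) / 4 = -0.64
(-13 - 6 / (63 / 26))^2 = 105625 / 441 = 239.51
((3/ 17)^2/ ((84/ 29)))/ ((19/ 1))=87/ 153748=0.00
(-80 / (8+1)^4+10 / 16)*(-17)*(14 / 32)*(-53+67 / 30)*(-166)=-96769502543 / 2519424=-38409.38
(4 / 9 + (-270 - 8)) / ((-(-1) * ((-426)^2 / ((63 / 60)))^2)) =-0.00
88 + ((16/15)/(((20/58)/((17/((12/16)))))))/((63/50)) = 81448/567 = 143.65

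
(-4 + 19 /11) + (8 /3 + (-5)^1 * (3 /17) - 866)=-486100 /561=-866.49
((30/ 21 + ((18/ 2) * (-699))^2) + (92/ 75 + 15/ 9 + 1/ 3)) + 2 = 20777761019/ 525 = 39576687.66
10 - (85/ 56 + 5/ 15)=1369/ 168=8.15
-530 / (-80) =53 / 8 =6.62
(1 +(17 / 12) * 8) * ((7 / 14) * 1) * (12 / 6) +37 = 148 / 3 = 49.33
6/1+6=12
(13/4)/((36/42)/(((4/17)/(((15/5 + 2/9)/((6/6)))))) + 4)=273/1322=0.21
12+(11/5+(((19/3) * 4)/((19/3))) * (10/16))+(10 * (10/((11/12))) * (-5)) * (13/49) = -689987/5390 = -128.01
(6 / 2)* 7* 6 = 126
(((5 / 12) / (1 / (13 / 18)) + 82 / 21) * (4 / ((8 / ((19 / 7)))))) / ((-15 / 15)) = -120821 / 21168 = -5.71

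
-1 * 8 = -8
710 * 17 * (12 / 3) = 48280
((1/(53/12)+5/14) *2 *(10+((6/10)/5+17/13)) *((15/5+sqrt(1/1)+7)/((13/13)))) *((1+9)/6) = 5896594/24115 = 244.52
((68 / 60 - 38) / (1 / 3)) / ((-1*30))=553 / 150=3.69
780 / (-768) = -65 / 64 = -1.02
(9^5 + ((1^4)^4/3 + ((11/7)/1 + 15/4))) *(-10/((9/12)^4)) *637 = -288904819840/243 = -1188908723.62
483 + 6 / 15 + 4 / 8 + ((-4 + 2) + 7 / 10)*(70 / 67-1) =162087 / 335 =483.84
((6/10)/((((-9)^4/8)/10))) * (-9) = -16/243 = -0.07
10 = 10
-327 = -327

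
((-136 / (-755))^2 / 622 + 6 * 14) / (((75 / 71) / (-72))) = -25374847360992 / 4431944375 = -5725.44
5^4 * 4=2500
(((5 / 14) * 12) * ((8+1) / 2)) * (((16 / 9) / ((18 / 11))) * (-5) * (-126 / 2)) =6600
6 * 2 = 12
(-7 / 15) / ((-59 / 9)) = 0.07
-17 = -17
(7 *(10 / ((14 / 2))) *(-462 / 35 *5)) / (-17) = 660 / 17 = 38.82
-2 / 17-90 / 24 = -263 / 68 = -3.87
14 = 14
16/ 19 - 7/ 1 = -117/ 19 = -6.16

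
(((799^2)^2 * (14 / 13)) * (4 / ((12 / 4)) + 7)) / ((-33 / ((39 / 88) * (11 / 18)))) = -71322271440175 / 2376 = -30017791010.17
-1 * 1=-1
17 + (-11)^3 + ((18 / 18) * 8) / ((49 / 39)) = -64074 / 49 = -1307.63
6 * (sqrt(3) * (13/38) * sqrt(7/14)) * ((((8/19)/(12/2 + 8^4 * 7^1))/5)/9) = 2 * sqrt(6)/5972745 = 0.00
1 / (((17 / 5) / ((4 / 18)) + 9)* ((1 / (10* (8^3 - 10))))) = 50200 / 243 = 206.58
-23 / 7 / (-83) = 23 / 581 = 0.04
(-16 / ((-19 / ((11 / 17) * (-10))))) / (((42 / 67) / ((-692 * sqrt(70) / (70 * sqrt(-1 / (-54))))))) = 8160064 * sqrt(105) / 15827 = 5283.11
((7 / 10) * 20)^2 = 196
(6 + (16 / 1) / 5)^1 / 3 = 3.07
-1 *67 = -67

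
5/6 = 0.83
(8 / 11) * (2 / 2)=8 / 11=0.73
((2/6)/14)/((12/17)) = 17/504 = 0.03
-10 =-10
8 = 8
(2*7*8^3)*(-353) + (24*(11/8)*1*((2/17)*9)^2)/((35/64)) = -25593340672/10115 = -2530236.35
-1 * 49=-49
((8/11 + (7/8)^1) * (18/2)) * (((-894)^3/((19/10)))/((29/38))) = -7105972199.81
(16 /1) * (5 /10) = 8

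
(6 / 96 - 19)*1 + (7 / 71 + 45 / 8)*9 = 37005 / 1136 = 32.57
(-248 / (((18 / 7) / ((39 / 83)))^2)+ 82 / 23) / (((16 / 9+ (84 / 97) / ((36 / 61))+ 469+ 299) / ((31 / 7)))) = -20220944368 / 746773228313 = -0.03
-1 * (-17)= 17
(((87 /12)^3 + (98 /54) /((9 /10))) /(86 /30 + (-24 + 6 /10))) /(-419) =29789435 /669005568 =0.04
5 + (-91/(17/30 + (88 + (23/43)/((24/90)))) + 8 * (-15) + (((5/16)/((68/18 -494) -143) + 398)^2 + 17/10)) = 158289.30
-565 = -565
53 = 53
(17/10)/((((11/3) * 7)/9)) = 459/770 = 0.60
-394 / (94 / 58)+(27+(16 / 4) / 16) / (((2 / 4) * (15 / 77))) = 51691 / 1410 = 36.66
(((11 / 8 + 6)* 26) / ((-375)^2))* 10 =767 / 56250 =0.01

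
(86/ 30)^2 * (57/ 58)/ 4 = 35131/ 17400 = 2.02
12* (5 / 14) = 4.29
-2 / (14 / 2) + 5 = 4.71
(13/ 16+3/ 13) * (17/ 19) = 3689/ 3952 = 0.93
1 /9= 0.11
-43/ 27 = -1.59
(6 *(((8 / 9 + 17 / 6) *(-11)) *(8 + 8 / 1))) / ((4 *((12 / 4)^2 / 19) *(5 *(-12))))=14003 / 405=34.58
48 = 48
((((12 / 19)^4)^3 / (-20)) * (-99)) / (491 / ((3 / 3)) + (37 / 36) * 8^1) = 0.00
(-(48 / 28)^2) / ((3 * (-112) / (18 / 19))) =54 / 6517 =0.01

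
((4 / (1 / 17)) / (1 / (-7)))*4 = -1904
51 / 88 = 0.58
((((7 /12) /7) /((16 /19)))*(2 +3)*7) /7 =95 /192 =0.49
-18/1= -18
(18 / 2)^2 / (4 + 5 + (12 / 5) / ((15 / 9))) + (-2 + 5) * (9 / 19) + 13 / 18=98207 / 9918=9.90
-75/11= -6.82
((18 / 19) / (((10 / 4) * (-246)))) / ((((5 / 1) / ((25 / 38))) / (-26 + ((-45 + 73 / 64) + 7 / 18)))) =40015 / 2841792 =0.01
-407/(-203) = 407/203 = 2.00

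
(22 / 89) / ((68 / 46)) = 253 / 1513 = 0.17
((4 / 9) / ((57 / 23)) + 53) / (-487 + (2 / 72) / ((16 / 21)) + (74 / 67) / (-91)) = -10645264448 / 97481186307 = -0.11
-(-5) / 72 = 5 / 72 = 0.07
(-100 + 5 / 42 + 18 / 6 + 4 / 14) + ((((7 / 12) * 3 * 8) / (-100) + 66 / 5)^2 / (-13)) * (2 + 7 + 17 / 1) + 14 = -5561357 / 13125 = -423.72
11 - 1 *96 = -85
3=3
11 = 11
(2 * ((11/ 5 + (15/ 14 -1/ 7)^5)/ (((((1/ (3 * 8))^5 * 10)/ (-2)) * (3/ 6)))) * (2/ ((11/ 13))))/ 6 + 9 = -7253159.66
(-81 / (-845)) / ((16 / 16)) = 81 / 845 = 0.10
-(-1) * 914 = 914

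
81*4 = 324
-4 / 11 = -0.36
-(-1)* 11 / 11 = 1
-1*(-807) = 807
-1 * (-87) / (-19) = -4.58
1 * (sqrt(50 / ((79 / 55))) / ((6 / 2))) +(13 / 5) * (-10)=-26 +5 * sqrt(8690) / 237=-24.03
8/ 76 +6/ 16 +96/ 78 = 3381/ 1976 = 1.71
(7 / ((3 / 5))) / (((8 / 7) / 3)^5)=47647845 / 32768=1454.10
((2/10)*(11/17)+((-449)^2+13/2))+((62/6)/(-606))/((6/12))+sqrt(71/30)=sqrt(2130)/30+31154421703/154530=201609.13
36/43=0.84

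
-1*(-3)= 3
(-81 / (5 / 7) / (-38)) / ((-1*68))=-567 / 12920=-0.04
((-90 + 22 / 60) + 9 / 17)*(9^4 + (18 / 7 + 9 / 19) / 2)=-26442236511 / 45220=-584746.50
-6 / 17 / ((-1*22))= 3 / 187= 0.02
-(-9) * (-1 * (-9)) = 81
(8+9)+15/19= 338/19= 17.79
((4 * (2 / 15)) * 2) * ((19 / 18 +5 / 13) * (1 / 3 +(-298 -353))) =-5262592 / 5265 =-999.54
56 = 56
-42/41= -1.02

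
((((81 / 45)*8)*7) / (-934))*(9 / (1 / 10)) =-4536 / 467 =-9.71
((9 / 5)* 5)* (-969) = -8721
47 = 47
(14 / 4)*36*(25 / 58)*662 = 1042650 / 29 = 35953.45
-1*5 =-5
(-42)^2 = 1764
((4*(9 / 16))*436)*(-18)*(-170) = 3001860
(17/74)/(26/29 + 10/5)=493/6216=0.08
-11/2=-5.50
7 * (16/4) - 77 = -49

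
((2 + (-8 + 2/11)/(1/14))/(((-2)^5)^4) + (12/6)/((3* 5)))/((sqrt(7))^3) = 11525471* sqrt(7)/4238868480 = 0.01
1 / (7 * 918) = 1 / 6426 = 0.00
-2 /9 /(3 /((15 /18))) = -5 /81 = -0.06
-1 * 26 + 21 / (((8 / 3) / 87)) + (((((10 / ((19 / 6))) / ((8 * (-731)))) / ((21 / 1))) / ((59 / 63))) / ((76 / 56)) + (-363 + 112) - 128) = 34891401609 / 124556552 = 280.12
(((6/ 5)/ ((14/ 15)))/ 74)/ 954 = 1/ 54908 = 0.00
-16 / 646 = -8 / 323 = -0.02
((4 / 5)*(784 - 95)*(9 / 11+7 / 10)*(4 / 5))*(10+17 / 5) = 61673768 / 6875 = 8970.73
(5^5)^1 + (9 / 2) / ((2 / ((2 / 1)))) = 6259 / 2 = 3129.50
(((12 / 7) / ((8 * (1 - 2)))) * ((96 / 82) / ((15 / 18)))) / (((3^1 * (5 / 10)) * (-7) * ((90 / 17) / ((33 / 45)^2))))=32912 / 11300625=0.00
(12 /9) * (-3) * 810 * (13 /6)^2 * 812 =-12350520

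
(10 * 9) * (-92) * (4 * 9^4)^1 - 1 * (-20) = -217300300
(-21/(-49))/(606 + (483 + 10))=3/7693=0.00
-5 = -5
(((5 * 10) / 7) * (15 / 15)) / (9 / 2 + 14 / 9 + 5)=900 / 1393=0.65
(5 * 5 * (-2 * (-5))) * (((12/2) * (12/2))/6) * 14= 21000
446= 446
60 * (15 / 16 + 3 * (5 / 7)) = 5175 / 28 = 184.82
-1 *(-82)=82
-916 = -916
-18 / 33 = -6 / 11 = -0.55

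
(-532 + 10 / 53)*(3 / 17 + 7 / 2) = -103625 / 53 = -1955.19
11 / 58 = 0.19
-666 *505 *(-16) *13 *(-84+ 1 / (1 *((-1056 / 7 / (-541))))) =-61880291655 / 11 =-5625481059.55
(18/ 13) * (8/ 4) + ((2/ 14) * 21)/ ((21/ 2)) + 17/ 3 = 2381/ 273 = 8.72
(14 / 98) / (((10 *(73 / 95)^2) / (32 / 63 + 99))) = 11315545 / 4700178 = 2.41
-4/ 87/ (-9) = 4/ 783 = 0.01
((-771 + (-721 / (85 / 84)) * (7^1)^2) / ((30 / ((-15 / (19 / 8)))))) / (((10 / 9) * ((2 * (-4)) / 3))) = -2535.47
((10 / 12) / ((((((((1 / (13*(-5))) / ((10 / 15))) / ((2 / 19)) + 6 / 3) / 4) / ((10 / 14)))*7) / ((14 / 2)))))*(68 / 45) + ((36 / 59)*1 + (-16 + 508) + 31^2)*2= 15020156882 / 5162913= 2909.24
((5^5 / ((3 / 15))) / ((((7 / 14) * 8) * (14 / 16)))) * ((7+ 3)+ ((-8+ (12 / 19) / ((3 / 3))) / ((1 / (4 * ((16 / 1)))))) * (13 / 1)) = -3634062500 / 133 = -27323778.20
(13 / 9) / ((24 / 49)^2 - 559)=-31213 / 12074247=-0.00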